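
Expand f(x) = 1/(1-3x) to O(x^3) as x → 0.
1 + 3*x + 9*x**2 + O(x**3)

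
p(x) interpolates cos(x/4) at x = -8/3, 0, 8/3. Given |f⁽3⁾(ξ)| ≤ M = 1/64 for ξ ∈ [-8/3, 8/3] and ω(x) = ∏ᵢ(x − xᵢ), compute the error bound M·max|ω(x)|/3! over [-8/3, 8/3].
8*sqrt(3)/729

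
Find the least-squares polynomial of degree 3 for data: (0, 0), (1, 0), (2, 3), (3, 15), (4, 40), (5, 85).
-1/63 + (103/378)x + (-289/252)x² + (97/108)x³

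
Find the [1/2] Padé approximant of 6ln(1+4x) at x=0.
24*x/(-4*x**2/3 + 2*x + 1)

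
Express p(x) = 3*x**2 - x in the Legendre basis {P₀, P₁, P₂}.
P₀ - P₁ + (2)P₂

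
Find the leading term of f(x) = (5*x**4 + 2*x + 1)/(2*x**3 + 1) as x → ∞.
5*x/2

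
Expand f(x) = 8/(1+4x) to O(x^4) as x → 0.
8 - 32*x + 128*x**2 - 512*x**3 + O(x**4)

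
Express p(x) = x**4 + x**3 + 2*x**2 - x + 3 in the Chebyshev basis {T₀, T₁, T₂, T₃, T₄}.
(35/8)T₀ + (-1/4)T₁ + (3/2)T₂ + (1/4)T₃ + (1/8)T₄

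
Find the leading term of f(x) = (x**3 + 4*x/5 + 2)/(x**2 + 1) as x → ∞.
x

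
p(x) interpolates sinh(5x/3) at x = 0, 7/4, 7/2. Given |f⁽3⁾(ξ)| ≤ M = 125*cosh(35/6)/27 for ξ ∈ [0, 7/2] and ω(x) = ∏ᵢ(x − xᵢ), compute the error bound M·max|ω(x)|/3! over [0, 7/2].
42875*sqrt(3)*cosh(35/6)/46656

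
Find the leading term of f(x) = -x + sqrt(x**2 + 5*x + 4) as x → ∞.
5/2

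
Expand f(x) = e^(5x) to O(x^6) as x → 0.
1 + 5*x + 25*x**2/2 + 125*x**3/6 + 625*x**4/24 + 625*x**5/24 + O(x**6)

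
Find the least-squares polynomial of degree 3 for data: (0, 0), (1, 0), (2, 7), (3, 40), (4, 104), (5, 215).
13/63 + (-781/378)x + (-239/252)x² + (215/108)x³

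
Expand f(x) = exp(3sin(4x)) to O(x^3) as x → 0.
1 + 12*x + 72*x**2 + O(x**3)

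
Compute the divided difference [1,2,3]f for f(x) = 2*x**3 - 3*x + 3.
12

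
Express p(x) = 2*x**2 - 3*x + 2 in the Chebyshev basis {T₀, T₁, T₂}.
(3)T₀ + (-3)T₁ + T₂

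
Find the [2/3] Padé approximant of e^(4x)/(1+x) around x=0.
(4*x**2/5 + 6*x/5 + 1)/(-4*x**3/15 + 6*x**2/5 - 9*x/5 + 1)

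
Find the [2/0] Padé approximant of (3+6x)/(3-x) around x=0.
7*x**2/9 + 7*x/3 + 1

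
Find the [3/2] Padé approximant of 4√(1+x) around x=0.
(x**3/8 + 9*x**2/4 + 6*x + 4)/(3*x**2/16 + x + 1)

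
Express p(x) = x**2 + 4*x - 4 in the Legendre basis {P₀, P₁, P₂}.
(-11/3)P₀ + (4)P₁ + (2/3)P₂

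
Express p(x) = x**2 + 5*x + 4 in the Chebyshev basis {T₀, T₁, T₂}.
(9/2)T₀ + (5)T₁ + (1/2)T₂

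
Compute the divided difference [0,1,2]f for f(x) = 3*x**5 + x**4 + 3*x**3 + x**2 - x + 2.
62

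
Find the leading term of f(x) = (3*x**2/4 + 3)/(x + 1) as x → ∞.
3*x/4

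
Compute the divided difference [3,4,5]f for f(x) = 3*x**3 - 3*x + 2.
36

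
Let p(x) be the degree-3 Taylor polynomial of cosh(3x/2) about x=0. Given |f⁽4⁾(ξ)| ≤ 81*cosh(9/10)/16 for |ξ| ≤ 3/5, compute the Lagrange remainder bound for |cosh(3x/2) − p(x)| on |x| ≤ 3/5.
2187*cosh(9/10)/80000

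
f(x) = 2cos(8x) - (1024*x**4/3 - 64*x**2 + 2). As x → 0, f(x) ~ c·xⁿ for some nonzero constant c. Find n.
6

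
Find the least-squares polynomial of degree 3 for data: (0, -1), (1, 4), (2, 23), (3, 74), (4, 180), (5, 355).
-115/126 + (3079/756)x + (-629/252)x² + (86/27)x³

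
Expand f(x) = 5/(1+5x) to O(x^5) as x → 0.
5 - 25*x + 125*x**2 - 625*x**3 + 3125*x**4 + O(x**5)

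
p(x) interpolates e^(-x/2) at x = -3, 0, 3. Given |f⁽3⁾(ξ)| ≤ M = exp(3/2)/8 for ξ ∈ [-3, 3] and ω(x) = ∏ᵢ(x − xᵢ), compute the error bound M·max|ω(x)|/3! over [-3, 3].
sqrt(3)*exp(3/2)/8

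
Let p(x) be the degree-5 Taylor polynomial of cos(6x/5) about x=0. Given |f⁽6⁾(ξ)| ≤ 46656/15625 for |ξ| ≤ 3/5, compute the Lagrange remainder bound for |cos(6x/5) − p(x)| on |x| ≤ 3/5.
236196/1220703125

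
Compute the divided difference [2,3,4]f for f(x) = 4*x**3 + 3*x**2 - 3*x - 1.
39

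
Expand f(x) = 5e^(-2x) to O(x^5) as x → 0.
5 - 10*x + 10*x**2 - 20*x**3/3 + 10*x**4/3 + O(x**5)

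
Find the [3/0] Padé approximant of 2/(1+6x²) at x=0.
2 - 12*x**2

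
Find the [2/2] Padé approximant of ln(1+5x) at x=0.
5*x*(5*x + 2)/(2*(25*x**2/6 + 5*x + 1))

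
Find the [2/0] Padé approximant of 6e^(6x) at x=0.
108*x**2 + 36*x + 6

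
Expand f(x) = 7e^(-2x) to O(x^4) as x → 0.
7 - 14*x + 14*x**2 - 28*x**3/3 + O(x**4)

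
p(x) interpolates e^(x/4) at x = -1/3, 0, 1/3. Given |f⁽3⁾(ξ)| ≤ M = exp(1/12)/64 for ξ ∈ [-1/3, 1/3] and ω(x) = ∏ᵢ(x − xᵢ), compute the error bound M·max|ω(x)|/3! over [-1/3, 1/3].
sqrt(3)*exp(1/12)/46656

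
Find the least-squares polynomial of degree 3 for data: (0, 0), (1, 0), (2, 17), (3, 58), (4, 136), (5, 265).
-17/63 + (-823/378)x + (49/36)x² + (209/108)x³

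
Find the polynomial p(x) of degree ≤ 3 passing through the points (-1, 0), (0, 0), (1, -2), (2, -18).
-2*x**3 - x**2 + x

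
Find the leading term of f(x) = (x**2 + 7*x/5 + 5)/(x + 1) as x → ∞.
x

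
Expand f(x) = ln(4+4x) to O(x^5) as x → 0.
log(4) + x - x**2/2 + x**3/3 - x**4/4 + O(x**5)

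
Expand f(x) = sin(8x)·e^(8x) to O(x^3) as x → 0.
8*x + 64*x**2 + O(x**3)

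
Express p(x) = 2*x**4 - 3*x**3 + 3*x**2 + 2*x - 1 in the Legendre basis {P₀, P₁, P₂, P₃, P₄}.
(2/5)P₀ + (1/5)P₁ + (22/7)P₂ + (-6/5)P₃ + (16/35)P₄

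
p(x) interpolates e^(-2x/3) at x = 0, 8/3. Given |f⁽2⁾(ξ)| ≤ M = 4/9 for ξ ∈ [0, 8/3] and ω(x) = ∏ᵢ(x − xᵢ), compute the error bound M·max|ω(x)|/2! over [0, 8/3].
32/81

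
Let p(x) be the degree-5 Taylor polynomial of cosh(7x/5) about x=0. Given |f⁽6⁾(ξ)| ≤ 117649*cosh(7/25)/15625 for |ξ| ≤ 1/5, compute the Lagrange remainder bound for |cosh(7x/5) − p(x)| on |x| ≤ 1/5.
117649*cosh(7/25)/175781250000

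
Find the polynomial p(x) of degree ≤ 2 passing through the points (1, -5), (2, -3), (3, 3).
2*x**2 - 4*x - 3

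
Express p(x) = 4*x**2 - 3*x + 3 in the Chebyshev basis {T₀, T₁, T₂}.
(5)T₀ + (-3)T₁ + (2)T₂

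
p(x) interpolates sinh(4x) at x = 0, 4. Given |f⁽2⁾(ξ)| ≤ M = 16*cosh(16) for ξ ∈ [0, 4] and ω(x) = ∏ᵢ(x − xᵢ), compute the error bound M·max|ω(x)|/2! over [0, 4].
32*cosh(16)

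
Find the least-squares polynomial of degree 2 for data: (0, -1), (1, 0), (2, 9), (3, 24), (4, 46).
-8/7 + (-67/35)x + (24/7)x²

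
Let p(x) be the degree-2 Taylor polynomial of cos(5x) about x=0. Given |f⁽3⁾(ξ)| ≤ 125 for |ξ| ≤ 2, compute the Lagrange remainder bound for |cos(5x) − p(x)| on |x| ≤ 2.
500/3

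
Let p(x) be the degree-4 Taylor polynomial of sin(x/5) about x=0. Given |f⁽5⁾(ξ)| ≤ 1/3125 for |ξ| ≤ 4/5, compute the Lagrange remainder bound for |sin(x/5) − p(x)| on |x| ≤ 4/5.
128/146484375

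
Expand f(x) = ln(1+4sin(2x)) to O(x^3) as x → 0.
8*x - 32*x**2 + O(x**3)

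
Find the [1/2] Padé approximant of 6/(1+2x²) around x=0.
6/(2*x**2 + 1)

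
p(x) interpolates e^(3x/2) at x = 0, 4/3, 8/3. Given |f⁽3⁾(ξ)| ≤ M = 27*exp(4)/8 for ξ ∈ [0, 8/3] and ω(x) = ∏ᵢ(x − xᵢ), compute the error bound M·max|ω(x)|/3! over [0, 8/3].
8*sqrt(3)*exp(4)/27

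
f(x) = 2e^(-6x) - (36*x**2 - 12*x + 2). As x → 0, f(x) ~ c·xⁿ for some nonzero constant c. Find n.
3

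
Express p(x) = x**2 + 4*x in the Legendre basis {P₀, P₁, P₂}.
(1/3)P₀ + (4)P₁ + (2/3)P₂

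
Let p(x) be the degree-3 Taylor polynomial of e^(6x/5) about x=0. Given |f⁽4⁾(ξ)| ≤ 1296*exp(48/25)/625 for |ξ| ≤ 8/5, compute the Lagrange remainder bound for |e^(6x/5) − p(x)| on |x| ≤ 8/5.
221184*exp(48/25)/390625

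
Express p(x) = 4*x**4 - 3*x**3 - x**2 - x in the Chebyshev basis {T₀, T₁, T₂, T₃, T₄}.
T₀ + (-13/4)T₁ + (3/2)T₂ + (-3/4)T₃ + (1/2)T₄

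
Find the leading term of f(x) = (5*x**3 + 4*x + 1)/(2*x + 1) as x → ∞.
5*x**2/2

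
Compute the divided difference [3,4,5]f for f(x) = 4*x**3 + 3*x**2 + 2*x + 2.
51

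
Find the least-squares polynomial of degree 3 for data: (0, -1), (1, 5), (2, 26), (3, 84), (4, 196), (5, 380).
-5/6 + (785/252)x + (-79/84)x² + (28/9)x³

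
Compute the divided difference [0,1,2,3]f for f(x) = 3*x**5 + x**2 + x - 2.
75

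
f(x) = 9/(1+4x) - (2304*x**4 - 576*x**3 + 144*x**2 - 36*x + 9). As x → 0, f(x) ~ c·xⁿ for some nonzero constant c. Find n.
5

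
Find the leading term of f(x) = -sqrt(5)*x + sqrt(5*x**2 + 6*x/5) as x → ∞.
3*sqrt(5)/25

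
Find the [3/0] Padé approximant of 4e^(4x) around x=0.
128*x**3/3 + 32*x**2 + 16*x + 4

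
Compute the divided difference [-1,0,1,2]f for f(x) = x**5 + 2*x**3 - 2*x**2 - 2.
7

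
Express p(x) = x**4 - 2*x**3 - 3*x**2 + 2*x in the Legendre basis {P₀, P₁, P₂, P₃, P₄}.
(-4/5)P₀ + (4/5)P₁ + (-10/7)P₂ + (-4/5)P₃ + (8/35)P₄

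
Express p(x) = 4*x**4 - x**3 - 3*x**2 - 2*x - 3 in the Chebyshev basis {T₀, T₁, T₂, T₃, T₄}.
(-3)T₀ + (-11/4)T₁ + (1/2)T₂ + (-1/4)T₃ + (1/2)T₄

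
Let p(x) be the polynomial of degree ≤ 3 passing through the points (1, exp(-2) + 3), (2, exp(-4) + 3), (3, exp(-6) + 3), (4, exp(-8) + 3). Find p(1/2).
(-35*exp(4) - 5 + 21*exp(2) + 35*exp(6) + 48*exp(8))*exp(-8)/16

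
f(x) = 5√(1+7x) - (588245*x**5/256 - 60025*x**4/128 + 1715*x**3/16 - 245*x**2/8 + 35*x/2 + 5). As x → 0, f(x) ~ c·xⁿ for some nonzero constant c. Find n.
6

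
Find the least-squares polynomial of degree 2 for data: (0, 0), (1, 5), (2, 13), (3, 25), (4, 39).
-2/35 + (123/35)x + (11/7)x²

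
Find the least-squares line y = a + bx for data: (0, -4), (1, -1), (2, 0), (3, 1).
a = -17/5, b = 8/5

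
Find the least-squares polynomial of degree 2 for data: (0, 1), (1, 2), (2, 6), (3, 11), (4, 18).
6/7 + (41/70)x + (13/14)x²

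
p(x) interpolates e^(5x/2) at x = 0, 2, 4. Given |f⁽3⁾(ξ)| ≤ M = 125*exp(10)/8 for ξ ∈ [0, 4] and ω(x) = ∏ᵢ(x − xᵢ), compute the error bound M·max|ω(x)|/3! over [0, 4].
125*sqrt(3)*exp(10)/27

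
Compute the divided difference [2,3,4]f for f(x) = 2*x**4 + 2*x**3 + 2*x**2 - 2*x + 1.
130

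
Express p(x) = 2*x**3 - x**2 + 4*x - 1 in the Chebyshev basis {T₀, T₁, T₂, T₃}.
(-3/2)T₀ + (11/2)T₁ + (-1/2)T₂ + (1/2)T₃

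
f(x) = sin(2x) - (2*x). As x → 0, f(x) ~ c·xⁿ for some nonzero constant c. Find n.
3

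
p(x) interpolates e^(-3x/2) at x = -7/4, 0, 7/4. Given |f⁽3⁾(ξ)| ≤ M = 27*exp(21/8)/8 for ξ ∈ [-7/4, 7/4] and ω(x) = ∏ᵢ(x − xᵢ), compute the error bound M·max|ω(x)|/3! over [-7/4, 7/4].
343*sqrt(3)*exp(21/8)/512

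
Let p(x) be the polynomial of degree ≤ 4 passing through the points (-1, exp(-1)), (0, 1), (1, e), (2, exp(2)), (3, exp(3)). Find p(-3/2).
(e*(-180*exp(2) - 420 + 35*exp(3) + 378*e) + 315)*exp(-1)/128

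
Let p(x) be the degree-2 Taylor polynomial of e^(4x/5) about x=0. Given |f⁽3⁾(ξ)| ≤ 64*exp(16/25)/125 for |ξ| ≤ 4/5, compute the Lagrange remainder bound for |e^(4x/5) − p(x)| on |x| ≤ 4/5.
2048*exp(16/25)/46875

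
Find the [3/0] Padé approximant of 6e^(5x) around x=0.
125*x**3 + 75*x**2 + 30*x + 6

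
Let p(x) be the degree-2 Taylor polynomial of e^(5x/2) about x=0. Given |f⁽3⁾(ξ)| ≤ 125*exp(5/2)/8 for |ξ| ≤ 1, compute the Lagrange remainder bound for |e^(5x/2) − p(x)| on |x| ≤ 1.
125*exp(5/2)/48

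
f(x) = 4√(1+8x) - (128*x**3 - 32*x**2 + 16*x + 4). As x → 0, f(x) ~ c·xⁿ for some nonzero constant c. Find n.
4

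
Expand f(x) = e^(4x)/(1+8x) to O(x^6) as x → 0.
1 - 4*x + 40*x**2 - 928*x**3/3 + 7456*x**4/3 - 298112*x**5/15 + O(x**6)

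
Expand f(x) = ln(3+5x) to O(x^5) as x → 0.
log(3) + 5*x/3 - 25*x**2/18 + 125*x**3/81 - 625*x**4/324 + O(x**5)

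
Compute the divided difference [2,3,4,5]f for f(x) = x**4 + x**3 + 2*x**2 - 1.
15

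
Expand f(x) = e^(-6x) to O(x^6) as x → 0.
1 - 6*x + 18*x**2 - 36*x**3 + 54*x**4 - 324*x**5/5 + O(x**6)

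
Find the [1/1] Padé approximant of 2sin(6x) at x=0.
12*x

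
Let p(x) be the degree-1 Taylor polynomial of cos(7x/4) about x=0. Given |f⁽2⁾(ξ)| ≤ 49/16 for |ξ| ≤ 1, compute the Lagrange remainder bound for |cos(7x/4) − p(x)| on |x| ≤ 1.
49/32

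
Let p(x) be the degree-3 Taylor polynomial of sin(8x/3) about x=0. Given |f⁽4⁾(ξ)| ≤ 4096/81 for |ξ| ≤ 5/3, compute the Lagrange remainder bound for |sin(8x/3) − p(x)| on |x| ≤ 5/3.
320000/19683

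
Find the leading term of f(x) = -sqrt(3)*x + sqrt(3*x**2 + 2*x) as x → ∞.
sqrt(3)/3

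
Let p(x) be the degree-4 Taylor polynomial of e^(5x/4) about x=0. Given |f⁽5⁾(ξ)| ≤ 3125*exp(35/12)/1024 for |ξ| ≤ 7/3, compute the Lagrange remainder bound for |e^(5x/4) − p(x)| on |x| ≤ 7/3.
10504375*exp(35/12)/5971968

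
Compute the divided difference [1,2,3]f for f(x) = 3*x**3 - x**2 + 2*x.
17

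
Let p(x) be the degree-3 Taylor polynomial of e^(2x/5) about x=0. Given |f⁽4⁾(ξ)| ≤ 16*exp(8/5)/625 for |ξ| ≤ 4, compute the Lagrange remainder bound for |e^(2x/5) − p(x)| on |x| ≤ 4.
512*exp(8/5)/1875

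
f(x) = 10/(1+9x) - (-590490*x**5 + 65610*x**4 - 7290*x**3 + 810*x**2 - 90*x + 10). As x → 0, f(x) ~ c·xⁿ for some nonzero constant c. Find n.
6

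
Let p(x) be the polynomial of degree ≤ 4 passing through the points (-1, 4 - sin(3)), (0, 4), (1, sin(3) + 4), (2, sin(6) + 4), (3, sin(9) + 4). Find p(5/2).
35*sin(6)/32 - 65*sin(3)/128 + 35*sin(9)/128 + 4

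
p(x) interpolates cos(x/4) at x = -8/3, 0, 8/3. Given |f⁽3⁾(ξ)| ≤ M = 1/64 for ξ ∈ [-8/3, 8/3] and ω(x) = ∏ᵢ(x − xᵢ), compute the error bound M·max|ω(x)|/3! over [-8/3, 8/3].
8*sqrt(3)/729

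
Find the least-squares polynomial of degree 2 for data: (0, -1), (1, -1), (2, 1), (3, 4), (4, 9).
-36/35 + (-9/14)x + (11/14)x²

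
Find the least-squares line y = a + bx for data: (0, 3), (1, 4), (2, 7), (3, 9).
a = 13/5, b = 21/10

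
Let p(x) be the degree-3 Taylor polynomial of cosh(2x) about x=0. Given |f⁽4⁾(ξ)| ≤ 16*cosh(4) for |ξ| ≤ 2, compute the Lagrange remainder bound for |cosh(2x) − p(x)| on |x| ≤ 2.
32*cosh(4)/3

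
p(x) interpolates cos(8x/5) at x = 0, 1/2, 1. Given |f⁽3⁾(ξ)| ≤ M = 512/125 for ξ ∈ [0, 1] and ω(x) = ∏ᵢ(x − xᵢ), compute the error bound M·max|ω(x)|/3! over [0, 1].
64*sqrt(3)/3375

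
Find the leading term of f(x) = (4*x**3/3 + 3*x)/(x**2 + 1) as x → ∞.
4*x/3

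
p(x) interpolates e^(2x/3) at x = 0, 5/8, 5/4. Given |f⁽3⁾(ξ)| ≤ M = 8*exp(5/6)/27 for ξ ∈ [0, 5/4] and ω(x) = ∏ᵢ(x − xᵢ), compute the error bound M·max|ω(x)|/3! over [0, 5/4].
125*sqrt(3)*exp(5/6)/46656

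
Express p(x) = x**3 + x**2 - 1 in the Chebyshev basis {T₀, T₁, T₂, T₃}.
(-1/2)T₀ + (3/4)T₁ + (1/2)T₂ + (1/4)T₃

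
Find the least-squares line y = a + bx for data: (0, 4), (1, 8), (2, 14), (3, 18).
a = 19/5, b = 24/5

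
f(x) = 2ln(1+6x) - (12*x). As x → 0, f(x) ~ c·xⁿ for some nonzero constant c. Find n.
2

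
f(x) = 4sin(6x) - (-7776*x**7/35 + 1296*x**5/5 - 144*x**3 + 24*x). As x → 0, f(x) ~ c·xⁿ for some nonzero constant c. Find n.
9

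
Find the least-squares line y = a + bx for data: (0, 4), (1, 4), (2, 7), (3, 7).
a = 37/10, b = 6/5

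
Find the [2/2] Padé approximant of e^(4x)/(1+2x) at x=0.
(8*x**2/3 + 2*x + 1)/(1 - 4*x**2/3)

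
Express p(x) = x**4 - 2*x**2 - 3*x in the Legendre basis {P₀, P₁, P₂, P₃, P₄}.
(-7/15)P₀ + (-3)P₁ + (-16/21)P₂ + (8/35)P₄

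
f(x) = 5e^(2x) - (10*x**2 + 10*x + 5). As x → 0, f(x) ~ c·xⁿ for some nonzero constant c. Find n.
3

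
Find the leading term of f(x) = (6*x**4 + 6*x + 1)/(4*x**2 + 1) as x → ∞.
3*x**2/2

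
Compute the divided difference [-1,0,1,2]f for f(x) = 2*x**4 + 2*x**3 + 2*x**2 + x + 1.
6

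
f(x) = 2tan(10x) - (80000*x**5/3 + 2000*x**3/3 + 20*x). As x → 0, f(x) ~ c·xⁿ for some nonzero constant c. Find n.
7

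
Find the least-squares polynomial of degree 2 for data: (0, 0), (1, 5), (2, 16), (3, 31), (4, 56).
2/7 + (43/35)x + (22/7)x²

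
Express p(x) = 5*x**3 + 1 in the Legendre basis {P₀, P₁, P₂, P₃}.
P₀ + (3)P₁ + (2)P₃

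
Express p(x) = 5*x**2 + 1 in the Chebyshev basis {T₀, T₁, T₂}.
(7/2)T₀ + (5/2)T₂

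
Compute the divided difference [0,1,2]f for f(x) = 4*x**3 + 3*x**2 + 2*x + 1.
15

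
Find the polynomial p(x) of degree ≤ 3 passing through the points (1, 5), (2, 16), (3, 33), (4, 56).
3*x**2 + 2*x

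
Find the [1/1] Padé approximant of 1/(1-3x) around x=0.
1/(1 - 3*x)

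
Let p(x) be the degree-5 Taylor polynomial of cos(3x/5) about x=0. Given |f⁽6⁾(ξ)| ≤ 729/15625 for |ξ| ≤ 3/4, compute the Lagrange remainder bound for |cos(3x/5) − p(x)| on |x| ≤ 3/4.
59049/5120000000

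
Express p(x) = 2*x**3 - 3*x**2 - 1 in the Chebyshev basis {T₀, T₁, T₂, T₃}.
(-5/2)T₀ + (3/2)T₁ + (-3/2)T₂ + (1/2)T₃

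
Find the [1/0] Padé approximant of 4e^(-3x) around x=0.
4 - 12*x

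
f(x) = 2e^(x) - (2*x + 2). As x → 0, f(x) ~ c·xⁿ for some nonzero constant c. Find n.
2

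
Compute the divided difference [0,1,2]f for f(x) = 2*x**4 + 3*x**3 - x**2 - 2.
22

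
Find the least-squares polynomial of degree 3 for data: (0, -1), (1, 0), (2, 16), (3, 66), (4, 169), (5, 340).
-55/63 + (-563/378)x + (-61/63)x² + (161/54)x³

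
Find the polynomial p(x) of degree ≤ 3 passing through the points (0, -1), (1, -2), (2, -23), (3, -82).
-3*x**3 - x**2 + 3*x - 1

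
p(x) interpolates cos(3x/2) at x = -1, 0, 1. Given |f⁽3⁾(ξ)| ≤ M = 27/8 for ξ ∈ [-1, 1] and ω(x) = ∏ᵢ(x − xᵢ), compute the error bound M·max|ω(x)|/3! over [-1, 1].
sqrt(3)/8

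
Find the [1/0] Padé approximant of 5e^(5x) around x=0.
25*x + 5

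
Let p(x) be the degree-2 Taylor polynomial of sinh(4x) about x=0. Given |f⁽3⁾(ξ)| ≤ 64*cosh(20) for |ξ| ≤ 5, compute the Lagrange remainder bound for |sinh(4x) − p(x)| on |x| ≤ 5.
4000*cosh(20)/3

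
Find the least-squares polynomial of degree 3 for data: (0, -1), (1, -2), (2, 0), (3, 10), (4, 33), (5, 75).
-65/63 + (-95/189)x + (-317/252)x² + (95/108)x³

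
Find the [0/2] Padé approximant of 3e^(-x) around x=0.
3/(x**2/2 + x + 1)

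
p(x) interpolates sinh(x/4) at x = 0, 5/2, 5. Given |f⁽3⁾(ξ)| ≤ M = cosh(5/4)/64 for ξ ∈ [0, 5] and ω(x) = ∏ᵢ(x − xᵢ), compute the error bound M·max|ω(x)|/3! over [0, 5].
125*sqrt(3)*cosh(5/4)/13824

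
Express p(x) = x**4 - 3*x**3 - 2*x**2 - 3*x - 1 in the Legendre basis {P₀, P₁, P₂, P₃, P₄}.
(-22/15)P₀ + (-24/5)P₁ + (-16/21)P₂ + (-6/5)P₃ + (8/35)P₄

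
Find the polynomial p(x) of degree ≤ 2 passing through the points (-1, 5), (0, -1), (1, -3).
2*x**2 - 4*x - 1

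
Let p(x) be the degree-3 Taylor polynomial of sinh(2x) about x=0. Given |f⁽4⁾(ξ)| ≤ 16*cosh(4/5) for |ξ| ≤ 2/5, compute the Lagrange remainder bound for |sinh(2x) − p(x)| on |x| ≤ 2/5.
32*cosh(4/5)/1875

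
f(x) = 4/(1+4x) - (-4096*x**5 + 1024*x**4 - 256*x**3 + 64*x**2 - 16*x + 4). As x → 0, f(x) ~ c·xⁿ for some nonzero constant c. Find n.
6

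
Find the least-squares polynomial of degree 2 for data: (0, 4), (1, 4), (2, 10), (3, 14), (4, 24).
132/35 + (-1/7)x + (9/7)x²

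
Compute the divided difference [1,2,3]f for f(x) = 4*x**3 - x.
24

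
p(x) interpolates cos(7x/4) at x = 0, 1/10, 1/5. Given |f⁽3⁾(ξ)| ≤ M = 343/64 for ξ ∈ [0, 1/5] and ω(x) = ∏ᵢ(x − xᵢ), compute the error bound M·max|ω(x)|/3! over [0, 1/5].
343*sqrt(3)/1728000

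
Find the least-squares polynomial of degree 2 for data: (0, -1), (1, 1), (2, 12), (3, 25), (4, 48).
-39/35 + (-13/35)x + (22/7)x²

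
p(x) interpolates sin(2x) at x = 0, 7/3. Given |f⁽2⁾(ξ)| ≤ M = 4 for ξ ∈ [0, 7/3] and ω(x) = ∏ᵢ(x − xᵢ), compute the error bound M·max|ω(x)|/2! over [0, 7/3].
49/18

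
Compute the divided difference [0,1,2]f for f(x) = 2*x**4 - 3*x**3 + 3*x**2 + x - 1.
8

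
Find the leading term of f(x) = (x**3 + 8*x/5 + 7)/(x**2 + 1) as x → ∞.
x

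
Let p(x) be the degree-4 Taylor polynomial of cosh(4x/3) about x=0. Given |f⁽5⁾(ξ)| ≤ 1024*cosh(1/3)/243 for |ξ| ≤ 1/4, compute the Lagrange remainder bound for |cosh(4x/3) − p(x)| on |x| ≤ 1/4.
cosh(1/3)/29160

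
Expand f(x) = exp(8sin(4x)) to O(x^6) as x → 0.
1 + 32*x + 512*x**2 + 5376*x**3 + 40960*x**4 + 3539968*x**5/15 + O(x**6)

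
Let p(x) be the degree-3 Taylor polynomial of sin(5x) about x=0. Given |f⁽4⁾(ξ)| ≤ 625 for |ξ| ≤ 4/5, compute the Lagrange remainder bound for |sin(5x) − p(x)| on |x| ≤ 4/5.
32/3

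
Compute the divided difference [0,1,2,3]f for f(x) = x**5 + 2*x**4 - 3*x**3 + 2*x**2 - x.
34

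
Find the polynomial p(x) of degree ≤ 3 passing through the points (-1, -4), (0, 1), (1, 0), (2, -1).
x**3 - 3*x**2 + x + 1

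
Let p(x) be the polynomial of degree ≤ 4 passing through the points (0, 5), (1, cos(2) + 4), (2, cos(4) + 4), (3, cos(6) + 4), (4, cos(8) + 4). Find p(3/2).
45*cos(4)/64 + 15*cos(2)/32 - 5*cos(6)/32 + 3*cos(8)/128 + 507/128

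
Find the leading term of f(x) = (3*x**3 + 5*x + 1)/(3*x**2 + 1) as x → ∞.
x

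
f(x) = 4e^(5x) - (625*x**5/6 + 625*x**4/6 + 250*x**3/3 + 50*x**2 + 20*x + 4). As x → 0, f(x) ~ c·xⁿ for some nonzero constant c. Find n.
6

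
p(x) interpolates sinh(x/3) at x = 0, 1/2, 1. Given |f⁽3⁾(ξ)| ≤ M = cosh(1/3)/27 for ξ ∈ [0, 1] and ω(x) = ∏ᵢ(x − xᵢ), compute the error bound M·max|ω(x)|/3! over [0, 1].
sqrt(3)*cosh(1/3)/5832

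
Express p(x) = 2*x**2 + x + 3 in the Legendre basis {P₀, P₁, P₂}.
(11/3)P₀ + P₁ + (4/3)P₂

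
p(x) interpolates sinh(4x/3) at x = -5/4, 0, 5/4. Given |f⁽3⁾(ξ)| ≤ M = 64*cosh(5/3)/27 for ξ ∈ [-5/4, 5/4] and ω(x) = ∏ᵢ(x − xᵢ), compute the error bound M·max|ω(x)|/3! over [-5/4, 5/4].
125*sqrt(3)*cosh(5/3)/729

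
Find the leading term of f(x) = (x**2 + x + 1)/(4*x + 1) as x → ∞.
x/4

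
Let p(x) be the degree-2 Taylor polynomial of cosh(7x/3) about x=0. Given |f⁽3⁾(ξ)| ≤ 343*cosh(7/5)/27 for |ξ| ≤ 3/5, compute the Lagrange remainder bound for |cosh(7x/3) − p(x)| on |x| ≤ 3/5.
343*cosh(7/5)/750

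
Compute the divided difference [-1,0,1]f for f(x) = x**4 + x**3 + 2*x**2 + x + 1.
3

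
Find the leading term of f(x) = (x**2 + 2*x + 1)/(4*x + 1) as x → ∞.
x/4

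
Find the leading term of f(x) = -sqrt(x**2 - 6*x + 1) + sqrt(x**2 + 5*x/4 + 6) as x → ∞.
29/8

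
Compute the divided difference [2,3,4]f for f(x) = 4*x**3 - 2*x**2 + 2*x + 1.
34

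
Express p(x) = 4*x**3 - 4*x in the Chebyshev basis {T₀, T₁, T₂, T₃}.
-T₁ + T₃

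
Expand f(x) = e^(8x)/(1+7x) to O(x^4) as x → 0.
1 + x + 25*x**2 - 269*x**3/3 + O(x**4)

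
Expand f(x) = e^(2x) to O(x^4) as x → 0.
1 + 2*x + 2*x**2 + 4*x**3/3 + O(x**4)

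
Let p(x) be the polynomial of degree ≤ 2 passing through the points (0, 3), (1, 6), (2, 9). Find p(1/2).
9/2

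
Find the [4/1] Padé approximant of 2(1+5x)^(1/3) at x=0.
(1250*x**4/243 - 400*x**3/81 + 20*x**2/3 + 32*x/3 + 2)/(11*x/3 + 1)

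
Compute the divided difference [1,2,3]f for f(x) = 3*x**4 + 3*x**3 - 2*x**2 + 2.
91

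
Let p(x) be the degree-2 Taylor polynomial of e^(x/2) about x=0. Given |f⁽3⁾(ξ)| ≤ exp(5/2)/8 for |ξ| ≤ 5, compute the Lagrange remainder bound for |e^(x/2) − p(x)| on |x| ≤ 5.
125*exp(5/2)/48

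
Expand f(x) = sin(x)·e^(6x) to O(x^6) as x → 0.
x + 6*x**2 + 107*x**3/6 + 35*x**4 + 6121*x**5/120 + O(x**6)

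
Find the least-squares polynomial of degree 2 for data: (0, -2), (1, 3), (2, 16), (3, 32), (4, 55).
-78/35 + (221/70)x + (39/14)x²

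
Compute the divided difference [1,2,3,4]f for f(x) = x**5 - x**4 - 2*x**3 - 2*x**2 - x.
53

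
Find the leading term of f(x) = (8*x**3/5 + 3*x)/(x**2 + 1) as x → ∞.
8*x/5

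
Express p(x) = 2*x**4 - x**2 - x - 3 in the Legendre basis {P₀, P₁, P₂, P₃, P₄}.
(-44/15)P₀ - P₁ + (10/21)P₂ + (16/35)P₄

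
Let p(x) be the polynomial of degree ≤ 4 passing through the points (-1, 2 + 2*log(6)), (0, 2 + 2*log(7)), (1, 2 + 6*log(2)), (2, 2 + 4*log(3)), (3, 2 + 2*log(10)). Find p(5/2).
2 + log(81*2**(3/16)*3**(19/64)*5**(35/64)*7**(7/16)/8)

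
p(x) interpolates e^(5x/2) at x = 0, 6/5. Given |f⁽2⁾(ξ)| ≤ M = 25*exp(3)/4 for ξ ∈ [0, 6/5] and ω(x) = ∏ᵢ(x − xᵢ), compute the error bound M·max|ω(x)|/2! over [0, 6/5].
9*exp(3)/8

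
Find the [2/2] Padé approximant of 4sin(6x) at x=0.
24*x/(6*x**2 + 1)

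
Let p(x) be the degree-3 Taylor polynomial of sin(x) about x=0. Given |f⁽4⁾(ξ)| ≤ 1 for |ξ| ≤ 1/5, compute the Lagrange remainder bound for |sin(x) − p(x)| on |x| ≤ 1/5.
1/15000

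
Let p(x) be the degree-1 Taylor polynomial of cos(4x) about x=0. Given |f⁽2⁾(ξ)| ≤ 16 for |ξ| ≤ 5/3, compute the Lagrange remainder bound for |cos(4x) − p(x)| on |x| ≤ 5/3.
200/9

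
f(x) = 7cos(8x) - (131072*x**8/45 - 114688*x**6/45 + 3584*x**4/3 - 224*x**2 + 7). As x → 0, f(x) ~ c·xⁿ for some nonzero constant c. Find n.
10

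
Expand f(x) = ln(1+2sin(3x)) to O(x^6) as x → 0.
6*x - 18*x**2 + 63*x**3 - 270*x**4 + 4941*x**5/4 + O(x**6)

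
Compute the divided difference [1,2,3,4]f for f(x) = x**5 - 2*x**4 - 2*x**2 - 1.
45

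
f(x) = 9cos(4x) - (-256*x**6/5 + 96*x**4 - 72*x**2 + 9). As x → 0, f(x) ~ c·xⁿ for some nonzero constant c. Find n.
8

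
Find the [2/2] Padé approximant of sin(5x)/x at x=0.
(5 - 175*x**2/12)/(5*x**2/4 + 1)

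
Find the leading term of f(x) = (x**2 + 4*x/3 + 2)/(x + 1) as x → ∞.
x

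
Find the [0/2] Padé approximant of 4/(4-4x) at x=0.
1/(1 - x)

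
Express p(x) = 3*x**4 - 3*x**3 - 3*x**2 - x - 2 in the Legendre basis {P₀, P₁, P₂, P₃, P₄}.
(-12/5)P₀ + (-14/5)P₁ + (-2/7)P₂ + (-6/5)P₃ + (24/35)P₄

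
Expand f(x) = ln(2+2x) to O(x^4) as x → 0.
log(2) + x - x**2/2 + x**3/3 + O(x**4)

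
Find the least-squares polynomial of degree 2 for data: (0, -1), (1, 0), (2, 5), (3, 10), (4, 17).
-9/7 + (41/35)x + (6/7)x²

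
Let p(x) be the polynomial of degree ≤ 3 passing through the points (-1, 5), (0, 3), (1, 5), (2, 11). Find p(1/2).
7/2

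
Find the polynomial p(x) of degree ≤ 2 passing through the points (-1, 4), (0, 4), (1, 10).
3*x**2 + 3*x + 4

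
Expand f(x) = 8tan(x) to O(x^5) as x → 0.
8*x + 8*x**3/3 + O(x**5)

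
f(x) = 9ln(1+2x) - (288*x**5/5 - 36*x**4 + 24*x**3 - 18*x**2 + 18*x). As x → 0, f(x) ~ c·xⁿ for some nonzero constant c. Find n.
6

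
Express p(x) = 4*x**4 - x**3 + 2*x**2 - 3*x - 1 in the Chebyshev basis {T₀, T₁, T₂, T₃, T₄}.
(3/2)T₀ + (-15/4)T₁ + (3)T₂ + (-1/4)T₃ + (1/2)T₄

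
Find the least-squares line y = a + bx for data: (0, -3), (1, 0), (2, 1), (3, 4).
a = -14/5, b = 11/5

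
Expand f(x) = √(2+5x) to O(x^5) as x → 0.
sqrt(2) + 5*sqrt(2)*x/4 - 25*sqrt(2)*x**2/32 + 125*sqrt(2)*x**3/128 - 3125*sqrt(2)*x**4/2048 + O(x**5)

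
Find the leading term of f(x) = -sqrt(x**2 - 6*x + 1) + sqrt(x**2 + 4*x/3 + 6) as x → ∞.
11/3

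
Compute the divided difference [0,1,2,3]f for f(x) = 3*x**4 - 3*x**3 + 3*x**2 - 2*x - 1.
15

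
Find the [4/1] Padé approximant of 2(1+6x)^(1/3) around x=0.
(32*x**4/3 - 128*x**3/15 + 48*x**2/5 + 64*x/5 + 2)/(22*x/5 + 1)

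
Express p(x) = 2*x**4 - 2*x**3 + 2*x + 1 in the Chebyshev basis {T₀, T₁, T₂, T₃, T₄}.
(7/4)T₀ + (1/2)T₁ + T₂ + (-1/2)T₃ + (1/4)T₄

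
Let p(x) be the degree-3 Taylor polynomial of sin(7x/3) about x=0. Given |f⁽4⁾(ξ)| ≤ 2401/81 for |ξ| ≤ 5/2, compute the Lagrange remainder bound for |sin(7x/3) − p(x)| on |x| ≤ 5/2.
1500625/31104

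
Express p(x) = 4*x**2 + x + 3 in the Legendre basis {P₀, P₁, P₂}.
(13/3)P₀ + P₁ + (8/3)P₂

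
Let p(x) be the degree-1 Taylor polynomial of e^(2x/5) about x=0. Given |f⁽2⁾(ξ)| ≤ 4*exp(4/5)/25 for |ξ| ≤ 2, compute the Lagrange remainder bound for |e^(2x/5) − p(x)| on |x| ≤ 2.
8*exp(4/5)/25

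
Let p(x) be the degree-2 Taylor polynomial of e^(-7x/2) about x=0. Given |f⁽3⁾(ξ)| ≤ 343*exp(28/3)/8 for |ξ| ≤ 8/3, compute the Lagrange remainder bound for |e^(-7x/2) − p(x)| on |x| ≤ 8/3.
10976*exp(28/3)/81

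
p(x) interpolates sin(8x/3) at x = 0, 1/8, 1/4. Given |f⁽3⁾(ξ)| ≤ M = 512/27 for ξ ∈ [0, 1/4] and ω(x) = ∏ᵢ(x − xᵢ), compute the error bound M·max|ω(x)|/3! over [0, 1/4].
sqrt(3)/729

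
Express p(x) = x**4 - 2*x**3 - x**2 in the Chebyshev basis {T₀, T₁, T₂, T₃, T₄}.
(-1/8)T₀ + (-3/2)T₁ + (-1/2)T₃ + (1/8)T₄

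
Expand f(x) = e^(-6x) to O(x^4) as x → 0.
1 - 6*x + 18*x**2 - 36*x**3 + O(x**4)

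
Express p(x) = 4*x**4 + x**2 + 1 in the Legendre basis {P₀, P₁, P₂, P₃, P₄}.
(32/15)P₀ + (62/21)P₂ + (32/35)P₄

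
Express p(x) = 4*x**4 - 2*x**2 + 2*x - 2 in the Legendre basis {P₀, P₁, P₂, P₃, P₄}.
(-28/15)P₀ + (2)P₁ + (20/21)P₂ + (32/35)P₄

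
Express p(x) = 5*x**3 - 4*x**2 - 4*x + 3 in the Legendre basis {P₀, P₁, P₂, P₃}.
(5/3)P₀ - P₁ + (-8/3)P₂ + (2)P₃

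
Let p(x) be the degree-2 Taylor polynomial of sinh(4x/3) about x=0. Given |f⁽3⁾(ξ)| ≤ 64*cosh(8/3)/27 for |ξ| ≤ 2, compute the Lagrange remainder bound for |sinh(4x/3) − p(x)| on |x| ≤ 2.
256*cosh(8/3)/81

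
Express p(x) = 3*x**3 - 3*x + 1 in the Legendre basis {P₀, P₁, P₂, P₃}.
P₀ + (-6/5)P₁ + (6/5)P₃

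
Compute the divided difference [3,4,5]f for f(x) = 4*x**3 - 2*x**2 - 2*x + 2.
46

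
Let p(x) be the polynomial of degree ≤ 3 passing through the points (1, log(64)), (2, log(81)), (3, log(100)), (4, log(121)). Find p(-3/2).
-495*log(3)/4 - 105*log(11)/8 + 693*log(2)/8 + 385*log(10)/8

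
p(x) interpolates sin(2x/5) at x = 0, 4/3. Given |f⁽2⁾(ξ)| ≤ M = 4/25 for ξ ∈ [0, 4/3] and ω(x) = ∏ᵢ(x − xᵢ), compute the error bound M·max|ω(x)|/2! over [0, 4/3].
8/225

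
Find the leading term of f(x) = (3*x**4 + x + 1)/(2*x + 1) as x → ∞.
3*x**3/2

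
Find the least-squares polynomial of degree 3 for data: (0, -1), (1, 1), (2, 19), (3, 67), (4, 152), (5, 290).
-127/126 + (-1985/756)x + (661/252)x² + (103/54)x³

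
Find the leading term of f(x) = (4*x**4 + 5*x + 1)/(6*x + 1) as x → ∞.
2*x**3/3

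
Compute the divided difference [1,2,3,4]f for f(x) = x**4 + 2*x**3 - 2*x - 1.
12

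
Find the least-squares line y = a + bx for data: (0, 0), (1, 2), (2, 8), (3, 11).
a = -3/5, b = 39/10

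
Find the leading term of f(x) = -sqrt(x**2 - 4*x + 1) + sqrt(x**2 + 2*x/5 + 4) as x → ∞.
11/5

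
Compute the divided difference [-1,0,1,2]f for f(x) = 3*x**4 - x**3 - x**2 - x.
5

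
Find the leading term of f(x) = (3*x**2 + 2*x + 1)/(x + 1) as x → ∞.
3*x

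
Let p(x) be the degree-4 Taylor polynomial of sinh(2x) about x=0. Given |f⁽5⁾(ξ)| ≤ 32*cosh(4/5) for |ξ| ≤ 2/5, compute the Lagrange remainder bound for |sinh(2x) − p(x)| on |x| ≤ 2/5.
128*cosh(4/5)/46875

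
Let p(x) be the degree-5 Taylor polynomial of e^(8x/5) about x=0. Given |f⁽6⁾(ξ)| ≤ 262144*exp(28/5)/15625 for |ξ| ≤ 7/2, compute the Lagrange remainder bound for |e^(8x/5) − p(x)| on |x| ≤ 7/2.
30118144*exp(28/5)/703125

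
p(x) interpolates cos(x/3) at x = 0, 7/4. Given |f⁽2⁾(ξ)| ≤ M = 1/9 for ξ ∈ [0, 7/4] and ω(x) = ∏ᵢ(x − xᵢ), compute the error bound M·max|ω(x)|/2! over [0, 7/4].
49/1152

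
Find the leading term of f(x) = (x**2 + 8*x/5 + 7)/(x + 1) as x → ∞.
x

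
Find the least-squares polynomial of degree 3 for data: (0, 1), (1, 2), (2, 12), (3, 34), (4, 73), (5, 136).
6/7 + (-13/21)x + (19/14)x² + (5/6)x³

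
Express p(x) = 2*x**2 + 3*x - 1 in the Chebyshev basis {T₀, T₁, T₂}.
(3)T₁ + T₂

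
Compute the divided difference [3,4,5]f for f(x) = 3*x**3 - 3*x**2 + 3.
33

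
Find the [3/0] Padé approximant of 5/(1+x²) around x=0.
5 - 5*x**2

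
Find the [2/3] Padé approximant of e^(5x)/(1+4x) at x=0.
(925*x**2/388 + 250*x/97 + 1)/(8675*x**3/1164 - 2985*x**2/388 + 153*x/97 + 1)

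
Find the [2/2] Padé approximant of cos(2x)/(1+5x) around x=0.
(-140*x**2/69 + 5*x/69 + 1)/(x**2/3 + 350*x/69 + 1)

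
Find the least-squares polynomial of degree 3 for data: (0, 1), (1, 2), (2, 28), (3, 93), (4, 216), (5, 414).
109/126 + (-3361/756)x + (403/126)x² + (307/108)x³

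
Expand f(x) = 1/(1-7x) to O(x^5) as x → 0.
1 + 7*x + 49*x**2 + 343*x**3 + 2401*x**4 + O(x**5)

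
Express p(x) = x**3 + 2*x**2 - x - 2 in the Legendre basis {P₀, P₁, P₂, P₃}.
(-4/3)P₀ + (-2/5)P₁ + (4/3)P₂ + (2/5)P₃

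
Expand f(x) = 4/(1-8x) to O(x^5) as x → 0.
4 + 32*x + 256*x**2 + 2048*x**3 + 16384*x**4 + O(x**5)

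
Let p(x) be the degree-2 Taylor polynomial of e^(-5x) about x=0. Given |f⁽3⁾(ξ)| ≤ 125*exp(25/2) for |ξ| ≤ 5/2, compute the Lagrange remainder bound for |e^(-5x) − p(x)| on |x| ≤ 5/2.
15625*exp(25/2)/48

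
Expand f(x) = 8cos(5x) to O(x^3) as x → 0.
8 - 100*x**2 + O(x**3)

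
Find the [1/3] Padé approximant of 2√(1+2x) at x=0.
(7*x/2 + 2)/(x**3/8 - x**2/4 + 3*x/4 + 1)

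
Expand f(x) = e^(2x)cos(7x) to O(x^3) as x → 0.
1 + 2*x - 45*x**2/2 + O(x**3)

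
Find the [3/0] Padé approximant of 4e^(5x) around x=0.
250*x**3/3 + 50*x**2 + 20*x + 4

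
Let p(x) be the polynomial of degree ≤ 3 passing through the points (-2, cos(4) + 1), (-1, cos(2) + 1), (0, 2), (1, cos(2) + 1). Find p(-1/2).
cos(2)/2 - cos(4)/16 + 25/16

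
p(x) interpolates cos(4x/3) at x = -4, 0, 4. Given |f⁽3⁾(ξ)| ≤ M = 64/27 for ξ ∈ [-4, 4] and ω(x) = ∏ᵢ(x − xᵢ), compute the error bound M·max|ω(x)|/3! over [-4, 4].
4096*sqrt(3)/729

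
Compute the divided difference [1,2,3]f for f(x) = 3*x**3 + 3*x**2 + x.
21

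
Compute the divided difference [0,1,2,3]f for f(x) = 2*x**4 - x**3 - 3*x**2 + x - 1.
11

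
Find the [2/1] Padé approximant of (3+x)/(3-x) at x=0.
(x/3 + 1)/(1 - x/3)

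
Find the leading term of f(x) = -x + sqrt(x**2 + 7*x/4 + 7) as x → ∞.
7/8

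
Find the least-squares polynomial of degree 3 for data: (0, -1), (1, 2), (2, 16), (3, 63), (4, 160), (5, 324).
-101/126 + (1349/756)x + (-169/63)x² + (331/108)x³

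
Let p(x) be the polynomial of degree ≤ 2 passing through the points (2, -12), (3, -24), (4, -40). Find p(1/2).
-3/2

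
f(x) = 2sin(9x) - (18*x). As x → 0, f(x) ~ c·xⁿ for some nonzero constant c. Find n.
3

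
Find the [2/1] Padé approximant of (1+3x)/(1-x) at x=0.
(3*x + 1)/(1 - x)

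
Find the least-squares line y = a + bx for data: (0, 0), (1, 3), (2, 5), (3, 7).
a = 3/10, b = 23/10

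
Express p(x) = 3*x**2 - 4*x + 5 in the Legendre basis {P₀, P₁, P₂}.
(6)P₀ + (-4)P₁ + (2)P₂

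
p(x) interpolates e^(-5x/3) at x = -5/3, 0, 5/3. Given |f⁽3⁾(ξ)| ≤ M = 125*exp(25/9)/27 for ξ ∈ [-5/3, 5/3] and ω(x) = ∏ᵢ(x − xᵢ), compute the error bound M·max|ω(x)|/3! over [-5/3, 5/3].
15625*sqrt(3)*exp(25/9)/19683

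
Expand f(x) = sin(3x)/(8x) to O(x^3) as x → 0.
3/8 - 9*x**2/16 + O(x**3)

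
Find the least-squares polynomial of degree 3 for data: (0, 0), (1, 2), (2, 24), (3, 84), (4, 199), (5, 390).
-11/126 + (-139/108)x + (67/126)x² + (331/108)x³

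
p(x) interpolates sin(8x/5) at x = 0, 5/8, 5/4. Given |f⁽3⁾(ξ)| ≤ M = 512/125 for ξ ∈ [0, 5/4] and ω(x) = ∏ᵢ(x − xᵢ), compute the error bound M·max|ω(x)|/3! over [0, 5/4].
sqrt(3)/27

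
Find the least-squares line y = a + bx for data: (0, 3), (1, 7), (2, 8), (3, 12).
a = 33/10, b = 14/5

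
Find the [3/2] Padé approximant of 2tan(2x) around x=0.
(-16*x**3/15 + 4*x)/(1 - 8*x**2/5)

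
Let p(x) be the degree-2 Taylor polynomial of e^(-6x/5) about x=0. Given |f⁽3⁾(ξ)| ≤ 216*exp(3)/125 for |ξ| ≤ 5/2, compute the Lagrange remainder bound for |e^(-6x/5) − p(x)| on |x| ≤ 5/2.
9*exp(3)/2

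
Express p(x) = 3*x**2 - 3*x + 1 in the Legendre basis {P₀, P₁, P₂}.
(2)P₀ + (-3)P₁ + (2)P₂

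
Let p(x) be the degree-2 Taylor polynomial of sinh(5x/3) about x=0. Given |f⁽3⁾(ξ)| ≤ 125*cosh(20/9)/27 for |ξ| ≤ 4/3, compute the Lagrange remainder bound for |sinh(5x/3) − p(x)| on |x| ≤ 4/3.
4000*cosh(20/9)/2187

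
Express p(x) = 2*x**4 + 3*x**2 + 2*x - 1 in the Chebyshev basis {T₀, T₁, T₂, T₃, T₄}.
(5/4)T₀ + (2)T₁ + (5/2)T₂ + (1/4)T₄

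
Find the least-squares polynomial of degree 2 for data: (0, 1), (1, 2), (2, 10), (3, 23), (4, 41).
27/35 + (-73/70)x + (39/14)x²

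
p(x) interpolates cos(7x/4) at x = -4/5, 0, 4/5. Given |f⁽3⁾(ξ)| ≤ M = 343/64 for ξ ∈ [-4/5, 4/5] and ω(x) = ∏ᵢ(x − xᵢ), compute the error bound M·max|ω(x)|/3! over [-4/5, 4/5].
343*sqrt(3)/3375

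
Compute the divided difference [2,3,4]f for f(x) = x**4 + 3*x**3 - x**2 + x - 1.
81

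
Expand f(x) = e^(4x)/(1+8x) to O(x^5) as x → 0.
1 - 4*x + 40*x**2 - 928*x**3/3 + 7456*x**4/3 + O(x**5)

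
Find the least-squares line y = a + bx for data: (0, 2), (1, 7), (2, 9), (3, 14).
a = 23/10, b = 19/5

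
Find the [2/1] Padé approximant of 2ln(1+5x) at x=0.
5*x*(5*x + 6)/(3*(10*x/3 + 1))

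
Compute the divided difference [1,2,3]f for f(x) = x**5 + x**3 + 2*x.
96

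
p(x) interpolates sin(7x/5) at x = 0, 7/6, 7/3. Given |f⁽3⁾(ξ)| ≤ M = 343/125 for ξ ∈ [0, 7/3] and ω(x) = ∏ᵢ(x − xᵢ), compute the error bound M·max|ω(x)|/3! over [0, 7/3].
117649*sqrt(3)/729000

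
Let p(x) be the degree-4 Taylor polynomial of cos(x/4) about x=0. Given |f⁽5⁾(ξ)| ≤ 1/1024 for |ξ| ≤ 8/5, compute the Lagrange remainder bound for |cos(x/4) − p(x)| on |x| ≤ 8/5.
4/46875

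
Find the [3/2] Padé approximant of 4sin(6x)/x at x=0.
(24 - 504*x**2/5)/(9*x**2/5 + 1)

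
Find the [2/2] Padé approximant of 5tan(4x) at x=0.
20*x/(1 - 16*x**2/3)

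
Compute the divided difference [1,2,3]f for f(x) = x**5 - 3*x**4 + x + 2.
15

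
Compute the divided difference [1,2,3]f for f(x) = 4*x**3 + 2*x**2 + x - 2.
26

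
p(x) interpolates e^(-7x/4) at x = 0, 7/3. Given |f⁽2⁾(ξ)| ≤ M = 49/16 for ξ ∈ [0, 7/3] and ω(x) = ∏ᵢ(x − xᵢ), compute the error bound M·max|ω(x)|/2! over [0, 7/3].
2401/1152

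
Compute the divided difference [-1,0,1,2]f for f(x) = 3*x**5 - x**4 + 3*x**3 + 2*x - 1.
16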